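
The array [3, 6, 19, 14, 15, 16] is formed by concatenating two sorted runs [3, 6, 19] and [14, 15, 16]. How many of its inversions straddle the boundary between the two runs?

Count, for every r in R, how many entries of L exceed r:
r = 14: 19 → 1
r = 15: 19 → 1
r = 16: 19 → 1
Cross-inversions: 1 + 1 + 1 = 3

3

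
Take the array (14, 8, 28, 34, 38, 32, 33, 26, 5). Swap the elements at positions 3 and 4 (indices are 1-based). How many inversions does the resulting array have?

Positions 3 and 4 hold 28 and 34; after swapping, the array is [14, 8, 34, 28, 38, 32, 33, 26, 5].
For each element, count later entries that are smaller:
14: 2
8: 1
34: 5
28: 2
38: 4
32: 2
33: 2
26: 1
5: 0
Sum: 2 + 1 + 5 + 2 + 4 + 2 + 2 + 1 + 0 = 19

19 inversions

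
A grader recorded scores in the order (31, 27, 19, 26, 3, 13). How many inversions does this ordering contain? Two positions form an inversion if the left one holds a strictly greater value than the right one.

Sweep left to right; for each value list the smaller values that follow it:
31 → 27, 19, 26, 3, 13 → 5
27 → 19, 26, 3, 13 → 4
19 → 3, 13 → 2
26 → 3, 13 → 2
3 → none → 0
13 → none → 0
Sum: 5 + 4 + 2 + 2 + 0 + 0 = 13

13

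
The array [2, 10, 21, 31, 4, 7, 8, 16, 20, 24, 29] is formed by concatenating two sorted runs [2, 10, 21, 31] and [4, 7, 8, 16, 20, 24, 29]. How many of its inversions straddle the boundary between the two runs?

There are 15 split inversions.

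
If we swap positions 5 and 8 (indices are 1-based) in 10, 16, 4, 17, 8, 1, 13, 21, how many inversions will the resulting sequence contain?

There are 15 inversions.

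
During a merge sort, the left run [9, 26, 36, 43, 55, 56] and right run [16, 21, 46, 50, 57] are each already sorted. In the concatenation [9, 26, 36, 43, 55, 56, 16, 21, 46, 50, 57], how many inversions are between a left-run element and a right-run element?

14 cross-inversions

Take each right-half value and tally the left-half values above it:
r = 16: 26, 36, 43, 55, 56 → 5
r = 21: 26, 36, 43, 55, 56 → 5
r = 46: 55, 56 → 2
r = 50: 55, 56 → 2
r = 57: none → 0
Cross-inversions: 5 + 5 + 2 + 2 + 0 = 14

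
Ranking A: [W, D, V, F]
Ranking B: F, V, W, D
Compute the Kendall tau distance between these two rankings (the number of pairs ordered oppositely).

Assign each item its position (1..4) in the first ordering, then rewrite the second ordering as that position sequence:
positions: W→1, D→2, V→3, F→4
second ordering as positions: [4, 3, 1, 2]
Discordant pairs = inversions in this position sequence.
4: 3, 1, 2 → 3
3: 1, 2 → 2
1: 0
2: 0
Total: 3 + 2 + 0 + 0 = 5

5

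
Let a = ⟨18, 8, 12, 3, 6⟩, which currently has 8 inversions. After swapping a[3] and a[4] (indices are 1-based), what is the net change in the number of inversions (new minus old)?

Positions 3 and 4 hold 12 and 3; after swapping, the array is [18, 8, 3, 12, 6].
Sweep left to right; for each value list the smaller values that follow it:
18: 4
8: 2
3: 0
12: 1
6: 0
Sum: 4 + 2 + 0 + 1 + 0 = 7
Change: 7 − 8 = -1

-1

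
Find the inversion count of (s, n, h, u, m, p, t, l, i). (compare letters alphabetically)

22

For each element, count later entries that are smaller:
s: 6
n: 4
h: 0
u: 5
m: 2
p: 2
t: 2
l: 1
i: 0
Sum: 6 + 4 + 0 + 5 + 2 + 2 + 2 + 1 + 0 = 22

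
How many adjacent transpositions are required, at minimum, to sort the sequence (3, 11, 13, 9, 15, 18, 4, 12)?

10 swaps

The minimum number of adjacent swaps to sort an array equals its inversion count, since every such swap removes exactly one inversion.
Count inversions — for each element, later elements that are smaller:
3: none → 0
11: 9, 4 → 2
13: 9, 4, 12 → 3
9: 4 → 1
15: 4, 12 → 2
18: 4, 12 → 2
4: none → 0
12: none → 0
Total inversions: 0 + 2 + 3 + 1 + 2 + 2 + 0 + 0 = 10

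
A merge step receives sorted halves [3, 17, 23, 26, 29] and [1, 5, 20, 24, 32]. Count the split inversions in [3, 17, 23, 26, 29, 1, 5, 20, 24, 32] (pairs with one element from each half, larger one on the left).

14

For each element r of the right run, count left-run elements greater than r:
r = 1: 3, 17, 23, 26, 29 → 5
r = 5: 17, 23, 26, 29 → 4
r = 20: 23, 26, 29 → 3
r = 24: 26, 29 → 2
r = 32: none → 0
Cross-inversions: 5 + 4 + 3 + 2 + 0 = 14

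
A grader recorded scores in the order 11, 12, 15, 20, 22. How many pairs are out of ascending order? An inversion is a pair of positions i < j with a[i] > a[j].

Out-of-order index pairs (0-indexed):
(none)
That's 0 pairs.

0 inversions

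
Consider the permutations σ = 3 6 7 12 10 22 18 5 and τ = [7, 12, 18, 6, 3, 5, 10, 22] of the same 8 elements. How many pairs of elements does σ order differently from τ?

11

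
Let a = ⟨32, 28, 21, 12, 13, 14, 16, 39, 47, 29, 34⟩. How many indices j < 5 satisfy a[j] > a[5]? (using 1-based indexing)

3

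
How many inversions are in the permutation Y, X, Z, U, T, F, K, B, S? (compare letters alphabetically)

Count, for each position, how many later elements it exceeds:
Y: 7
X: 6
Z: 6
U: 5
T: 4
F: 1
K: 1
B: 0
S: 0
Sum: 7 + 6 + 6 + 5 + 4 + 1 + 1 + 0 + 0 = 30

30 inversions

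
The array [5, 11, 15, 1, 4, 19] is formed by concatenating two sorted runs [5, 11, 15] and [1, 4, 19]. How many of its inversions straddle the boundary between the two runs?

6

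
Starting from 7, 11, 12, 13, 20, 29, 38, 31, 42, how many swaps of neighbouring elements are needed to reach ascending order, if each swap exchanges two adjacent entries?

Each adjacent swap fixes exactly one inversion, so the minimum swap count equals the number of inversions.
Count inversions — for each element, later elements that are smaller:
7: none → 0
11: none → 0
12: none → 0
13: none → 0
20: none → 0
29: none → 0
38: 31 → 1
31: none → 0
42: none → 0
Total inversions: 0 + 0 + 0 + 0 + 0 + 0 + 1 + 0 + 0 = 1

1 swap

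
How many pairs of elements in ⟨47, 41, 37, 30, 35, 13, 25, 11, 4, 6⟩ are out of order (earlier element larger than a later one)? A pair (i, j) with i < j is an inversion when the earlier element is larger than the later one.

Element-by-element contributions:
47: 9
41: 8
37: 7
30: 5
35: 5
13: 3
25: 3
11: 2
4: 0
6: 0
Sum: 9 + 8 + 7 + 5 + 5 + 3 + 3 + 2 + 0 + 0 = 42

42 inversions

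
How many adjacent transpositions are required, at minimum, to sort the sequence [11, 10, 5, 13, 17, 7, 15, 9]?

13

Each adjacent swap fixes exactly one inversion, so the minimum swap count equals the number of inversions.
Count inversions — for each element, later elements that are smaller:
11: 10, 5, 7, 9 → 4
10: 5, 7, 9 → 3
5: none → 0
13: 7, 9 → 2
17: 7, 15, 9 → 3
7: none → 0
15: 9 → 1
9: none → 0
Total inversions: 4 + 3 + 0 + 2 + 3 + 0 + 1 + 0 = 13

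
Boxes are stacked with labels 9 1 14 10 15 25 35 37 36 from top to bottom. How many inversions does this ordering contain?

For each element, count later entries that are smaller:
9: 1
1: 0
14: 1
10: 0
15: 0
25: 0
35: 0
37: 1
36: 0
Sum: 1 + 0 + 1 + 0 + 0 + 0 + 0 + 1 + 0 = 3

3 out-of-order pairs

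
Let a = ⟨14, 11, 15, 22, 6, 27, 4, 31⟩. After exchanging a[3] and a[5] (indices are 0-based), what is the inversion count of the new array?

Positions 3 and 5 hold 22 and 27; after swapping, the array is [14, 11, 15, 27, 6, 22, 4, 31].
Count, for each position, how many later elements it exceeds:
14 → 11, 6, 4 → 3
11 → 6, 4 → 2
15 → 6, 4 → 2
27 → 6, 22, 4 → 3
6 → 4 → 1
22 → 4 → 1
4 → none → 0
31 → none → 0
Sum: 3 + 2 + 2 + 3 + 1 + 1 + 0 + 0 = 12

12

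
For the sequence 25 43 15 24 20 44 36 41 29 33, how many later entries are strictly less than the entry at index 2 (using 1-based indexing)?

7

The element at index 2 is 43.
Elements after it: 15, 24, 20, 44, 36, 41, 29, 33
Those smaller than 43: 15, 24, 20, 36, 41, 29, 33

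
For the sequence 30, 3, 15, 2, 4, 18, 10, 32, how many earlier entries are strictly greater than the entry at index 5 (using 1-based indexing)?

The element at index 5 is 4.
Elements before it: 30, 3, 15, 2
Those larger than 4: 30, 15

2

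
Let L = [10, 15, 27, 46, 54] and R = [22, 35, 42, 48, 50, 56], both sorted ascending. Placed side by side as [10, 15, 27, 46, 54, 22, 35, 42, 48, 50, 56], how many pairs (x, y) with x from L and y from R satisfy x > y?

There are 9 cross-inversions.

Take each right-half value and tally the left-half values above it:
r = 22: 27, 46, 54 → 3
r = 35: 46, 54 → 2
r = 42: 46, 54 → 2
r = 48: 54 → 1
r = 50: 54 → 1
r = 56: none → 0
Cross-inversions: 3 + 2 + 2 + 1 + 1 + 0 = 9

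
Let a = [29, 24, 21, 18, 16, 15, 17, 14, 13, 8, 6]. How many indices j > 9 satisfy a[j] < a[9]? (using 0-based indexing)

The element at index 9 is 8.
Elements after it: 6
Those smaller than 8: 6

1 such element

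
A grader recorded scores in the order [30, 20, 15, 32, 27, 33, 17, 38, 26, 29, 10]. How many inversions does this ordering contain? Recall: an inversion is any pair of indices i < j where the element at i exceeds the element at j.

Element-by-element contributions:
30: 7
20: 3
15: 1
32: 5
27: 3
33: 4
17: 1
38: 3
26: 1
29: 1
10: 0
Sum: 7 + 3 + 1 + 5 + 3 + 4 + 1 + 3 + 1 + 1 + 0 = 29

There are 29 inversions.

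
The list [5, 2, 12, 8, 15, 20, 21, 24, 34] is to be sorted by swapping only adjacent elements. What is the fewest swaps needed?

2

The minimum number of adjacent swaps to sort an array equals its inversion count, since every such swap removes exactly one inversion.
Count inversions — for each element, later elements that are smaller:
5: 2 → 1
2: none → 0
12: 8 → 1
8: none → 0
15: none → 0
20: none → 0
21: none → 0
24: none → 0
34: none → 0
Total inversions: 1 + 0 + 1 + 0 + 0 + 0 + 0 + 0 + 0 = 2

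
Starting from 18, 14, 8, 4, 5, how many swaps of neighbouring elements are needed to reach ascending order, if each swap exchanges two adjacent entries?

Each adjacent swap fixes exactly one inversion, so the minimum swap count equals the number of inversions.
Count inversions — for each element, later elements that are smaller:
18: 14, 8, 4, 5 → 4
14: 8, 4, 5 → 3
8: 4, 5 → 2
4: none → 0
5: none → 0
Total inversions: 4 + 3 + 2 + 0 + 0 = 9

9 swaps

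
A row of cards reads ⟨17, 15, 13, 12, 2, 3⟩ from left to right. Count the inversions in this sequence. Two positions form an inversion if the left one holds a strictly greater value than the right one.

14 out-of-order pairs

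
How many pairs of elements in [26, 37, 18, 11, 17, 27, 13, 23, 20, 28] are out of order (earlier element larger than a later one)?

22 inversions

Sweep left to right; for each value list the smaller values that follow it:
26: 6
37: 8
18: 3
11: 0
17: 1
27: 3
13: 0
23: 1
20: 0
28: 0
Sum: 6 + 8 + 3 + 0 + 1 + 3 + 0 + 1 + 0 + 0 = 22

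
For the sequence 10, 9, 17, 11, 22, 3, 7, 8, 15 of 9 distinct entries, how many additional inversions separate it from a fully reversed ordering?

17

Maximum inversions for 9 distinct elements is C(9, 2) = 9·8/2 = 36.
Current inversions — for each element, count later smaller elements:
10: 4
9: 3
17: 5
11: 3
22: 4
3: 0
7: 0
8: 0
15: 0
Current total: 4 + 3 + 5 + 3 + 4 + 0 + 0 + 0 + 0 = 19
Shortfall: 36 − 19 = 17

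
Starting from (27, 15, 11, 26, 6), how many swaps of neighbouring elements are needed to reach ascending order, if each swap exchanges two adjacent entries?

8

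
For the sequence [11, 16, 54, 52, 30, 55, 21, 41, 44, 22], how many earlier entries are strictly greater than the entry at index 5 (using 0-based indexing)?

0

The element at index 5 is 55.
Elements before it: 11, 16, 54, 52, 30
None of them are larger than 55.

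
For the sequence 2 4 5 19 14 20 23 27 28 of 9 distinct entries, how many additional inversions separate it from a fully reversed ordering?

35 inversions short

Maximum inversions for 9 distinct elements is C(9, 2) = 9·8/2 = 36.
Current inversions — for each element, count later smaller elements:
2: 0
4: 0
5: 0
19: 1
14: 0
20: 0
23: 0
27: 0
28: 0
Current total: 0 + 0 + 0 + 1 + 0 + 0 + 0 + 0 + 0 = 1
Shortfall: 36 − 1 = 35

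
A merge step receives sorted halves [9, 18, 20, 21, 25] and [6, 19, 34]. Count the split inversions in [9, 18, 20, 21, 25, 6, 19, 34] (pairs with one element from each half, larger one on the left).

Take each right-half value and tally the left-half values above it:
r = 6: 9, 18, 20, 21, 25 → 5
r = 19: 20, 21, 25 → 3
r = 34: none → 0
Cross-inversions: 5 + 3 + 0 = 8

8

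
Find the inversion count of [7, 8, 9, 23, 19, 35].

1 inversion

Out-of-order index pairs (0-indexed):
(3,4): 23 > 19
That's 1 pair.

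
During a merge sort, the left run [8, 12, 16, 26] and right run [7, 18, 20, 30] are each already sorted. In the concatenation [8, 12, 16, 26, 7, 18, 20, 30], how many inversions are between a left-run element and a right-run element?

6 split inversions

Count, for every r in R, how many entries of L exceed r:
r = 7: 8, 12, 16, 26 → 4
r = 18: 26 → 1
r = 20: 26 → 1
r = 30: none → 0
Cross-inversions: 4 + 1 + 1 + 0 = 6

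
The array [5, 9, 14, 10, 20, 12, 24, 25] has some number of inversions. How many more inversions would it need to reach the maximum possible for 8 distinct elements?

25

Maximum inversions for 8 distinct elements is C(8, 2) = 8·7/2 = 28.
Current inversions — for each element, count later smaller elements:
5: 0
9: 0
14: 2
10: 0
20: 1
12: 0
24: 0
25: 0
Current total: 0 + 0 + 2 + 0 + 1 + 0 + 0 + 0 = 3
Shortfall: 28 − 3 = 25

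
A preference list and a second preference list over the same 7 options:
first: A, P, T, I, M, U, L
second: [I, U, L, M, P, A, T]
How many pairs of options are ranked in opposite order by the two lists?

15

Assign each item its position (1..7) in the first ordering, then rewrite the second ordering as that position sequence:
positions: A→1, P→2, T→3, I→4, M→5, U→6, L→7
second ordering as positions: [4, 6, 7, 5, 2, 1, 3]
Discordant pairs = inversions in this position sequence.
4: 2, 1, 3 → 3
6: 5, 2, 1, 3 → 4
7: 5, 2, 1, 3 → 4
5: 2, 1, 3 → 3
2: 1 → 1
1: 0
3: 0
Total: 3 + 4 + 4 + 3 + 1 + 0 + 0 = 15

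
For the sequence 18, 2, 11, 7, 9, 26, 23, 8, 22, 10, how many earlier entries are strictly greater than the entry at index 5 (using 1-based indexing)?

The element at index 5 is 9.
Elements before it: 18, 2, 11, 7
Those larger than 9: 18, 11

2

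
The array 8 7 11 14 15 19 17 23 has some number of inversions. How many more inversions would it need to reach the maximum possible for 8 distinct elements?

Maximum inversions for 8 distinct elements is C(8, 2) = 8·7/2 = 28.
Current inversions — for each element, count later smaller elements:
8: 1
7: 0
11: 0
14: 0
15: 0
19: 1
17: 0
23: 0
Current total: 1 + 0 + 0 + 0 + 0 + 1 + 0 + 0 = 2
Shortfall: 28 − 2 = 26

26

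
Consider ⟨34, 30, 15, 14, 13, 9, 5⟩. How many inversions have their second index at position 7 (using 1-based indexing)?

6

The element at index 7 is 5.
Elements before it: 34, 30, 15, 14, 13, 9
Those larger than 5: 34, 30, 15, 14, 13, 9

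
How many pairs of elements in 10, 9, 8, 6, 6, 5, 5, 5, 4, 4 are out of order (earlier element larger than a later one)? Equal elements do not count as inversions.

Sweep left to right; for each value list the smaller values that follow it:
10 → 9, 8, 6, 6, 5, 5, 5, 4, 4 → 9
9 → 8, 6, 6, 5, 5, 5, 4, 4 → 8
8 → 6, 6, 5, 5, 5, 4, 4 → 7
6 → 5, 5, 5, 4, 4 → 5
6 → 5, 5, 5, 4, 4 → 5
5 → 4, 4 → 2
5 → 4, 4 → 2
5 → 4, 4 → 2
4 → none → 0
4 → none → 0
Sum: 9 + 8 + 7 + 5 + 5 + 2 + 2 + 2 + 0 + 0 = 40

40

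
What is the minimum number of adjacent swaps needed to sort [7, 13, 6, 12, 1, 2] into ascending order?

Each adjacent swap fixes exactly one inversion, so the minimum swap count equals the number of inversions.
Count inversions — for each element, later elements that are smaller:
7: 6, 1, 2 → 3
13: 6, 12, 1, 2 → 4
6: 1, 2 → 2
12: 1, 2 → 2
1: none → 0
2: none → 0
Total inversions: 3 + 4 + 2 + 2 + 0 + 0 = 11

11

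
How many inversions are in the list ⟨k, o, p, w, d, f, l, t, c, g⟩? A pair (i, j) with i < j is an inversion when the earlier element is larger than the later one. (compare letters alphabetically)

Count, for each position, how many later elements it exceeds:
k: 4
o: 5
p: 5
w: 6
d: 1
f: 1
l: 2
t: 2
c: 0
g: 0
Sum: 4 + 5 + 5 + 6 + 1 + 1 + 2 + 2 + 0 + 0 = 26

There are 26 inversions.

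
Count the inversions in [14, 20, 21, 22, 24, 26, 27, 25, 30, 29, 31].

Element-by-element contributions:
14 → none → 0
20 → none → 0
21 → none → 0
22 → none → 0
24 → none → 0
26 → 25 → 1
27 → 25 → 1
25 → none → 0
30 → 29 → 1
29 → none → 0
31 → none → 0
Sum: 0 + 0 + 0 + 0 + 0 + 1 + 1 + 0 + 1 + 0 + 0 = 3

3 out-of-order pairs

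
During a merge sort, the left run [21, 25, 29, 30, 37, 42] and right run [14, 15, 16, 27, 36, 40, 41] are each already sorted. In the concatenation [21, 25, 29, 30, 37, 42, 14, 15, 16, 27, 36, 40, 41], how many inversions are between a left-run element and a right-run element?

For each element r of the right run, count left-run elements greater than r:
r = 14: 21, 25, 29, 30, 37, 42 → 6
r = 15: 21, 25, 29, 30, 37, 42 → 6
r = 16: 21, 25, 29, 30, 37, 42 → 6
r = 27: 29, 30, 37, 42 → 4
r = 36: 37, 42 → 2
r = 40: 42 → 1
r = 41: 42 → 1
Cross-inversions: 6 + 6 + 6 + 4 + 2 + 1 + 1 = 26

26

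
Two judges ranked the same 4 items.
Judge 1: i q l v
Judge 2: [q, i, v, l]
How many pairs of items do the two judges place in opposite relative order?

Assign each item its position (1..4) in the first ordering, then rewrite the second ordering as that position sequence:
positions: i→1, q→2, l→3, v→4
second ordering as positions: [2, 1, 4, 3]
Discordant pairs = inversions in this position sequence.
2: 1 → 1
1: 0
4: 3 → 1
3: 0
Total: 1 + 0 + 1 + 0 = 2

There are 2 discordant pairs.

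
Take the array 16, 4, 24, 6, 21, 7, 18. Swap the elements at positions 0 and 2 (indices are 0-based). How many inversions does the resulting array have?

Positions 0 and 2 hold 16 and 24; after swapping, the array is [24, 4, 16, 6, 21, 7, 18].
Element-by-element contributions:
24 → 4, 16, 6, 21, 7, 18 → 6
4 → none → 0
16 → 6, 7 → 2
6 → none → 0
21 → 7, 18 → 2
7 → none → 0
18 → none → 0
Sum: 6 + 0 + 2 + 0 + 2 + 0 + 0 = 10

10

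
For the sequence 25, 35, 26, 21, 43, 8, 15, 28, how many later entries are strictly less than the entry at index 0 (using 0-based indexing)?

The element at index 0 is 25.
Elements after it: 35, 26, 21, 43, 8, 15, 28
Those smaller than 25: 21, 8, 15

3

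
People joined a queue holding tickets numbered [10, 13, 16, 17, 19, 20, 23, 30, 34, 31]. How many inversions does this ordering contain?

Count, for each position, how many later elements it exceeds:
10 → none → 0
13 → none → 0
16 → none → 0
17 → none → 0
19 → none → 0
20 → none → 0
23 → none → 0
30 → none → 0
34 → 31 → 1
31 → none → 0
Sum: 0 + 0 + 0 + 0 + 0 + 0 + 0 + 0 + 1 + 0 = 1

1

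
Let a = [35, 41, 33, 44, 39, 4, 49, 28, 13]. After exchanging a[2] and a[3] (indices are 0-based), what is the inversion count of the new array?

23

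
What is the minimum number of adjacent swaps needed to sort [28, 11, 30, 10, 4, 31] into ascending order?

The minimum number of adjacent swaps to sort an array equals its inversion count, since every such swap removes exactly one inversion.
Count inversions — for each element, later elements that are smaller:
28: 11, 10, 4 → 3
11: 10, 4 → 2
30: 10, 4 → 2
10: 4 → 1
4: none → 0
31: none → 0
Total inversions: 3 + 2 + 2 + 1 + 0 + 0 = 8

8 swaps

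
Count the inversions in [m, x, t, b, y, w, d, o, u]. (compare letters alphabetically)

18

Count, for each position, how many later elements it exceeds:
m: 2
x: 6
t: 3
b: 0
y: 4
w: 3
d: 0
o: 0
u: 0
Sum: 2 + 6 + 3 + 0 + 4 + 3 + 0 + 0 + 0 = 18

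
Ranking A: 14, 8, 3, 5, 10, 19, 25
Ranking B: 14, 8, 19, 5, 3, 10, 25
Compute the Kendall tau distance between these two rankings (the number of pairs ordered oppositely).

There are 4 discordant pairs.

Assign each item its position (1..7) in the first ordering, then rewrite the second ordering as that position sequence:
positions: 14→1, 8→2, 3→3, 5→4, 10→5, 19→6, 25→7
second ordering as positions: [1, 2, 6, 4, 3, 5, 7]
Discordant pairs = inversions in this position sequence.
1: 0
2: 0
6: 4, 3, 5 → 3
4: 3 → 1
3: 0
5: 0
7: 0
Total: 0 + 0 + 3 + 1 + 0 + 0 + 0 = 4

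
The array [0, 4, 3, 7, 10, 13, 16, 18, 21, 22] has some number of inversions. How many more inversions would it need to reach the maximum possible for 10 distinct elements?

44

Maximum inversions for 10 distinct elements is C(10, 2) = 10·9/2 = 45.
Current inversions — for each element, count later smaller elements:
0: 0
4: 1
3: 0
7: 0
10: 0
13: 0
16: 0
18: 0
21: 0
22: 0
Current total: 0 + 1 + 0 + 0 + 0 + 0 + 0 + 0 + 0 + 0 = 1
Shortfall: 45 − 1 = 44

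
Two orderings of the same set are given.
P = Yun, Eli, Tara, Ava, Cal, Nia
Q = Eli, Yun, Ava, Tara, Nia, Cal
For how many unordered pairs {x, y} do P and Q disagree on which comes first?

Assign each item its position (1..6) in the first ordering, then rewrite the second ordering as that position sequence:
positions: Yun→1, Eli→2, Tara→3, Ava→4, Cal→5, Nia→6
second ordering as positions: [2, 1, 4, 3, 6, 5]
Discordant pairs = inversions in this position sequence.
2: 1 → 1
1: 0
4: 3 → 1
3: 0
6: 5 → 1
5: 0
Total: 1 + 0 + 1 + 0 + 1 + 0 = 3

3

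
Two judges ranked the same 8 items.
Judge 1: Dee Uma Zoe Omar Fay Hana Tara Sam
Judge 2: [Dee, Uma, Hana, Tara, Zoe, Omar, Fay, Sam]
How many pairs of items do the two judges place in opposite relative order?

6 discordant pairs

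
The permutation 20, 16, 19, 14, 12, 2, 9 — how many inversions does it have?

19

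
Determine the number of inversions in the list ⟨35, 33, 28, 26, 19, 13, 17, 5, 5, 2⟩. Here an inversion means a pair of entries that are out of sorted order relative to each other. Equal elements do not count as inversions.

Sweep left to right; for each value list the smaller values that follow it:
35 → 33, 28, 26, 19, 13, 17, 5, 5, 2 → 9
33 → 28, 26, 19, 13, 17, 5, 5, 2 → 8
28 → 26, 19, 13, 17, 5, 5, 2 → 7
26 → 19, 13, 17, 5, 5, 2 → 6
19 → 13, 17, 5, 5, 2 → 5
13 → 5, 5, 2 → 3
17 → 5, 5, 2 → 3
5 → 2 → 1
5 → 2 → 1
2 → none → 0
Sum: 9 + 8 + 7 + 6 + 5 + 3 + 3 + 1 + 1 + 0 = 43

43 inversions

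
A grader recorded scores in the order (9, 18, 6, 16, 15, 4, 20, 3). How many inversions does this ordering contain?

Sweep left to right; for each value list the smaller values that follow it:
9: 3
18: 5
6: 2
16: 3
15: 2
4: 1
20: 1
3: 0
Sum: 3 + 5 + 2 + 3 + 2 + 1 + 1 + 0 = 17

Inversions: 17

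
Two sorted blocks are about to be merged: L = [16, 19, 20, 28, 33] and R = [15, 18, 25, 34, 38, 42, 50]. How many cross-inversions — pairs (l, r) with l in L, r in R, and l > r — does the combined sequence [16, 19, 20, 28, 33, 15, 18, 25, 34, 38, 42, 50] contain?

Count, for every r in R, how many entries of L exceed r:
r = 15: 16, 19, 20, 28, 33 → 5
r = 18: 19, 20, 28, 33 → 4
r = 25: 28, 33 → 2
r = 34: none → 0
r = 38: none → 0
r = 42: none → 0
r = 50: none → 0
Cross-inversions: 5 + 4 + 2 + 0 + 0 + 0 + 0 = 11

11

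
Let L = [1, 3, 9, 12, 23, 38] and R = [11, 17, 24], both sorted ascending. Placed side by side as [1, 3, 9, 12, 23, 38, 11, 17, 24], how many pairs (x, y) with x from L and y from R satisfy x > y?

6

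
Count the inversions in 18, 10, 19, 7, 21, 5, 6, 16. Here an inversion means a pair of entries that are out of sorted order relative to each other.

Sweep left to right; for each value list the smaller values that follow it:
18: 5
10: 3
19: 4
7: 2
21: 3
5: 0
6: 0
16: 0
Sum: 5 + 3 + 4 + 2 + 3 + 0 + 0 + 0 = 17

17 out-of-order pairs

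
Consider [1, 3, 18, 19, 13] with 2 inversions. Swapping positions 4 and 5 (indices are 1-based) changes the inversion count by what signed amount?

-1

Positions 4 and 5 hold 19 and 13; after swapping, the array is [1, 3, 18, 13, 19].
For each element, count later entries that are smaller:
1: 0
3: 0
18: 1
13: 0
19: 0
Sum: 0 + 0 + 1 + 0 + 0 = 1
Change: 1 − 2 = -1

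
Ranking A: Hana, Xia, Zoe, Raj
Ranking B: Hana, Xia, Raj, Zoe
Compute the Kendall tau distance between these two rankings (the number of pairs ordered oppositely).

1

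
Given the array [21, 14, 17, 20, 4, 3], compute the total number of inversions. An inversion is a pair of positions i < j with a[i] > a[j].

There are 12 out-of-order pairs.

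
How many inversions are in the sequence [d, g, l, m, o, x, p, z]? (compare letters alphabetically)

1 inversion

Count, for each position, how many later elements it exceeds:
d → none → 0
g → none → 0
l → none → 0
m → none → 0
o → none → 0
x → p → 1
p → none → 0
z → none → 0
Sum: 0 + 0 + 0 + 0 + 0 + 1 + 0 + 0 = 1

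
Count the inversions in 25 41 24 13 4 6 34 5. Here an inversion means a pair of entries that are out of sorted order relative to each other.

For each element, count later entries that are smaller:
25 → 24, 13, 4, 6, 5 → 5
41 → 24, 13, 4, 6, 34, 5 → 6
24 → 13, 4, 6, 5 → 4
13 → 4, 6, 5 → 3
4 → none → 0
6 → 5 → 1
34 → 5 → 1
5 → none → 0
Sum: 5 + 6 + 4 + 3 + 0 + 1 + 1 + 0 = 20

There are 20 out-of-order pairs.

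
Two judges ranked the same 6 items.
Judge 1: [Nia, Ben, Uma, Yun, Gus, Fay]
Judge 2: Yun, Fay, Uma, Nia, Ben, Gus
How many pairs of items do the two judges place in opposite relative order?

Assign each item its position (1..6) in the first ordering, then rewrite the second ordering as that position sequence:
positions: Nia→1, Ben→2, Uma→3, Yun→4, Gus→5, Fay→6
second ordering as positions: [4, 6, 3, 1, 2, 5]
Discordant pairs = inversions in this position sequence.
4: 3, 1, 2 → 3
6: 3, 1, 2, 5 → 4
3: 1, 2 → 2
1: 0
2: 0
5: 0
Total: 3 + 4 + 2 + 0 + 0 + 0 = 9

There are 9 discordant pairs.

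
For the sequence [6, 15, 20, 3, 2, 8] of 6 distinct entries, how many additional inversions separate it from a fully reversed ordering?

Maximum inversions for 6 distinct elements is C(6, 2) = 6·5/2 = 15.
Current inversions — for each element, count later smaller elements:
6: 2
15: 3
20: 3
3: 1
2: 0
8: 0
Current total: 2 + 3 + 3 + 1 + 0 + 0 = 9
Shortfall: 15 − 9 = 6

6 inversions short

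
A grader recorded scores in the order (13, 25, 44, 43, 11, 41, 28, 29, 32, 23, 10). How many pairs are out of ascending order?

Count, for each position, how many later elements it exceeds:
13 → 11, 10 → 2
25 → 11, 23, 10 → 3
44 → 43, 11, 41, 28, 29, 32, 23, 10 → 8
43 → 11, 41, 28, 29, 32, 23, 10 → 7
11 → 10 → 1
41 → 28, 29, 32, 23, 10 → 5
28 → 23, 10 → 2
29 → 23, 10 → 2
32 → 23, 10 → 2
23 → 10 → 1
10 → none → 0
Sum: 2 + 3 + 8 + 7 + 1 + 5 + 2 + 2 + 2 + 1 + 0 = 33

Inversions: 33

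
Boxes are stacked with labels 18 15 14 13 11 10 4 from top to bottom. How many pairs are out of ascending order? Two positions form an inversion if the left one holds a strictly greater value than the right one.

Count, for each position, how many later elements it exceeds:
18 → 15, 14, 13, 11, 10, 4 → 6
15 → 14, 13, 11, 10, 4 → 5
14 → 13, 11, 10, 4 → 4
13 → 11, 10, 4 → 3
11 → 10, 4 → 2
10 → 4 → 1
4 → none → 0
Sum: 6 + 5 + 4 + 3 + 2 + 1 + 0 = 21

Inversions: 21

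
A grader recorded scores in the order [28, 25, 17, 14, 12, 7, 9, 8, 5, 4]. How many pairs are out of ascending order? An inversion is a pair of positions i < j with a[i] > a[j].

For each element, count later entries that are smaller:
28 → 25, 17, 14, 12, 7, 9, 8, 5, 4 → 9
25 → 17, 14, 12, 7, 9, 8, 5, 4 → 8
17 → 14, 12, 7, 9, 8, 5, 4 → 7
14 → 12, 7, 9, 8, 5, 4 → 6
12 → 7, 9, 8, 5, 4 → 5
7 → 5, 4 → 2
9 → 8, 5, 4 → 3
8 → 5, 4 → 2
5 → 4 → 1
4 → none → 0
Sum: 9 + 8 + 7 + 6 + 5 + 2 + 3 + 2 + 1 + 0 = 43

Inversions: 43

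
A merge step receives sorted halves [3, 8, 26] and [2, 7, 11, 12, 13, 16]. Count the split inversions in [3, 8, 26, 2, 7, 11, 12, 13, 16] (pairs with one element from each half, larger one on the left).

9 cross-inversions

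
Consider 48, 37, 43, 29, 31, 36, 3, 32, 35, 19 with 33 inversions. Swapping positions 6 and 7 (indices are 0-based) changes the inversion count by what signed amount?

Positions 6 and 7 hold 3 and 32; after swapping, the array is [48, 37, 43, 29, 31, 36, 32, 3, 35, 19].
Count, for each position, how many later elements it exceeds:
48: 9
37: 7
43: 7
29: 2
31: 2
36: 4
32: 2
3: 0
35: 1
19: 0
Sum: 9 + 7 + 7 + 2 + 2 + 4 + 2 + 0 + 1 + 0 = 34
Change: 34 − 33 = +1

+1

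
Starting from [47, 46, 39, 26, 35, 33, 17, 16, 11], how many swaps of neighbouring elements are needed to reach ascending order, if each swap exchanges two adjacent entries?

34

Minimum adjacent swaps = number of inversions (each swap of adjacent out-of-order elements removes one inversion and no swap can remove more).
Count inversions — for each element, later elements that are smaller:
47: 46, 39, 26, 35, 33, 17, 16, 11 → 8
46: 39, 26, 35, 33, 17, 16, 11 → 7
39: 26, 35, 33, 17, 16, 11 → 6
26: 17, 16, 11 → 3
35: 33, 17, 16, 11 → 4
33: 17, 16, 11 → 3
17: 16, 11 → 2
16: 11 → 1
11: none → 0
Total inversions: 8 + 7 + 6 + 3 + 4 + 3 + 2 + 1 + 0 = 34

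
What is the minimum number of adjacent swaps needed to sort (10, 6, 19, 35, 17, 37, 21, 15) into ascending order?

The minimum number of adjacent swaps to sort an array equals its inversion count, since every such swap removes exactly one inversion.
Count inversions — for each element, later elements that are smaller:
10: 6 → 1
6: none → 0
19: 17, 15 → 2
35: 17, 21, 15 → 3
17: 15 → 1
37: 21, 15 → 2
21: 15 → 1
15: none → 0
Total inversions: 1 + 0 + 2 + 3 + 1 + 2 + 1 + 0 = 10

10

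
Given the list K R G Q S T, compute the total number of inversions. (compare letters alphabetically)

Listing every pair i<j with a[i]>a[j] (using 1-based positions):
(1,3): K > G
(2,3): R > G
(2,4): R > Q
That's 3 pairs.

3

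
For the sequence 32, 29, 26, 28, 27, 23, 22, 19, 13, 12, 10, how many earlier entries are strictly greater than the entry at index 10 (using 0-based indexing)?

The element at index 10 is 10.
Elements before it: 32, 29, 26, 28, 27, 23, 22, 19, 13, 12
Those larger than 10: 32, 29, 26, 28, 27, 23, 22, 19, 13, 12

10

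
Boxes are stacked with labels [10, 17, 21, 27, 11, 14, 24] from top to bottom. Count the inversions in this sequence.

There are 7 inversions.

Listing every pair i<j with a[i]>a[j] (using 0-based positions):
(1,4): 17 > 11
(1,5): 17 > 14
(2,4): 21 > 11
(2,5): 21 > 14
(3,4): 27 > 11
(3,5): 27 > 14
(3,6): 27 > 24
That's 7 pairs.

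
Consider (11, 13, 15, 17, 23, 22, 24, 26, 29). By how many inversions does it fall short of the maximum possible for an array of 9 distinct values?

35

Maximum inversions for 9 distinct elements is C(9, 2) = 9·8/2 = 36.
Current inversions — for each element, count later smaller elements:
11: 0
13: 0
15: 0
17: 0
23: 1
22: 0
24: 0
26: 0
29: 0
Current total: 0 + 0 + 0 + 0 + 1 + 0 + 0 + 0 + 0 = 1
Shortfall: 36 − 1 = 35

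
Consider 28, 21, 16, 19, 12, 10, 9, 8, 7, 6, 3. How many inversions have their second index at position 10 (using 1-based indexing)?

9

The element at index 10 is 6.
Elements before it: 28, 21, 16, 19, 12, 10, 9, 8, 7
Those larger than 6: 28, 21, 16, 19, 12, 10, 9, 8, 7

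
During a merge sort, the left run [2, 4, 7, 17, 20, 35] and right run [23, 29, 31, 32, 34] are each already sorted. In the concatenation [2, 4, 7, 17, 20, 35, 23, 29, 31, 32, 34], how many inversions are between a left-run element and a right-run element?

5

Take each right-half value and tally the left-half values above it:
r = 23: 35 → 1
r = 29: 35 → 1
r = 31: 35 → 1
r = 32: 35 → 1
r = 34: 35 → 1
Cross-inversions: 1 + 1 + 1 + 1 + 1 = 5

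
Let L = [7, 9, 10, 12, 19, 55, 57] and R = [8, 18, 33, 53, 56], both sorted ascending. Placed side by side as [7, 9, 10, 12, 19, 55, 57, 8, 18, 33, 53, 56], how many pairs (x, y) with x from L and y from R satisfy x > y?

There are 14 split inversions.

Take each right-half value and tally the left-half values above it:
r = 8: 9, 10, 12, 19, 55, 57 → 6
r = 18: 19, 55, 57 → 3
r = 33: 55, 57 → 2
r = 53: 55, 57 → 2
r = 56: 57 → 1
Cross-inversions: 6 + 3 + 2 + 2 + 1 = 14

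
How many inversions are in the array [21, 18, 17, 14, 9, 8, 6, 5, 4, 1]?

45 inversions

Sweep left to right; for each value list the smaller values that follow it:
21 → 18, 17, 14, 9, 8, 6, 5, 4, 1 → 9
18 → 17, 14, 9, 8, 6, 5, 4, 1 → 8
17 → 14, 9, 8, 6, 5, 4, 1 → 7
14 → 9, 8, 6, 5, 4, 1 → 6
9 → 8, 6, 5, 4, 1 → 5
8 → 6, 5, 4, 1 → 4
6 → 5, 4, 1 → 3
5 → 4, 1 → 2
4 → 1 → 1
1 → none → 0
Sum: 9 + 8 + 7 + 6 + 5 + 4 + 3 + 2 + 1 + 0 = 45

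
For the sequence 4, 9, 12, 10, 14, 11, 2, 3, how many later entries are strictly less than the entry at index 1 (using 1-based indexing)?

2 such elements

The element at index 1 is 4.
Elements after it: 9, 12, 10, 14, 11, 2, 3
Those smaller than 4: 2, 3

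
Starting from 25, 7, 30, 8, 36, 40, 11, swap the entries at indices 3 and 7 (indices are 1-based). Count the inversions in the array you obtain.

6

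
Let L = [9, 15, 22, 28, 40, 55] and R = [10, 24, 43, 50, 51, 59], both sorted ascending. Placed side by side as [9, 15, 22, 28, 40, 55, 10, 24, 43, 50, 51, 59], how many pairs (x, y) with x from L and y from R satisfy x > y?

11

For each element r of the right run, count left-run elements greater than r:
r = 10: 15, 22, 28, 40, 55 → 5
r = 24: 28, 40, 55 → 3
r = 43: 55 → 1
r = 50: 55 → 1
r = 51: 55 → 1
r = 59: none → 0
Cross-inversions: 5 + 3 + 1 + 1 + 1 + 0 = 11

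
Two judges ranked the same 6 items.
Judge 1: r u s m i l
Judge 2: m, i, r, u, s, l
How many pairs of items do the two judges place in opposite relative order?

6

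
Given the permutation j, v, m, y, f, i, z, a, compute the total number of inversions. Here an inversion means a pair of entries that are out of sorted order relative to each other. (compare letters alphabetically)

Out-of-order pairs: 16

For each element, count later entries that are smaller:
j → f, i, a → 3
v → m, f, i, a → 4
m → f, i, a → 3
y → f, i, a → 3
f → a → 1
i → a → 1
z → a → 1
a → none → 0
Sum: 3 + 4 + 3 + 3 + 1 + 1 + 1 + 0 = 16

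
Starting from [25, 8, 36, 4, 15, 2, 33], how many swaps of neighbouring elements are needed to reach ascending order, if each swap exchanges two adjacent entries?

12 adjacent swaps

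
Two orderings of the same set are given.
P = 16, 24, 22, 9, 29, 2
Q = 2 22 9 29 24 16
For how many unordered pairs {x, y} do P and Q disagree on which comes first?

Assign each item its position (1..6) in the first ordering, then rewrite the second ordering as that position sequence:
positions: 16→1, 24→2, 22→3, 9→4, 29→5, 2→6
second ordering as positions: [6, 3, 4, 5, 2, 1]
Discordant pairs = inversions in this position sequence.
6: 3, 4, 5, 2, 1 → 5
3: 2, 1 → 2
4: 2, 1 → 2
5: 2, 1 → 2
2: 1 → 1
1: 0
Total: 5 + 2 + 2 + 2 + 1 + 0 = 12

There are 12 disagreeing pairs.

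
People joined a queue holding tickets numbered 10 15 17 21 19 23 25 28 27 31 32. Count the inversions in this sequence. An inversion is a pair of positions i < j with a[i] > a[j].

There are 2 out-of-order pairs.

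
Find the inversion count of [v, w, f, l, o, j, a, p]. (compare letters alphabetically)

Out-of-order pairs: 18

Element-by-element contributions:
v → f, l, o, j, a, p → 6
w → f, l, o, j, a, p → 6
f → a → 1
l → j, a → 2
o → j, a → 2
j → a → 1
a → none → 0
p → none → 0
Sum: 6 + 6 + 1 + 2 + 2 + 1 + 0 + 0 = 18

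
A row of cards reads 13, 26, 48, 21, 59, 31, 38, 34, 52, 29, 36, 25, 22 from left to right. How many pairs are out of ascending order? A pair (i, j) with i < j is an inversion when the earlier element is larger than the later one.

39

Element-by-element contributions:
13 → none → 0
26 → 21, 25, 22 → 3
48 → 21, 31, 38, 34, 29, 36, 25, 22 → 8
21 → none → 0
59 → 31, 38, 34, 52, 29, 36, 25, 22 → 8
31 → 29, 25, 22 → 3
38 → 34, 29, 36, 25, 22 → 5
34 → 29, 25, 22 → 3
52 → 29, 36, 25, 22 → 4
29 → 25, 22 → 2
36 → 25, 22 → 2
25 → 22 → 1
22 → none → 0
Sum: 0 + 3 + 8 + 0 + 8 + 3 + 5 + 3 + 4 + 2 + 2 + 1 + 0 = 39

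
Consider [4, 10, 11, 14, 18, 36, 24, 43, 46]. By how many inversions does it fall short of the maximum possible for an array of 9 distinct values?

Maximum inversions for 9 distinct elements is C(9, 2) = 9·8/2 = 36.
Current inversions — for each element, count later smaller elements:
4: 0
10: 0
11: 0
14: 0
18: 0
36: 1
24: 0
43: 0
46: 0
Current total: 0 + 0 + 0 + 0 + 0 + 1 + 0 + 0 + 0 = 1
Shortfall: 36 − 1 = 35

35 inversions short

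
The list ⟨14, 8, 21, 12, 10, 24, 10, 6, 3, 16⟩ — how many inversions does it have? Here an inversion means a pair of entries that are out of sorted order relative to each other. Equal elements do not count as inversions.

For each element, count later entries that are smaller:
14 → 8, 12, 10, 10, 6, 3 → 6
8 → 6, 3 → 2
21 → 12, 10, 10, 6, 3, 16 → 6
12 → 10, 10, 6, 3 → 4
10 → 6, 3 → 2
24 → 10, 6, 3, 16 → 4
10 → 6, 3 → 2
6 → 3 → 1
3 → none → 0
16 → none → 0
Sum: 6 + 2 + 6 + 4 + 2 + 4 + 2 + 1 + 0 + 0 = 27

27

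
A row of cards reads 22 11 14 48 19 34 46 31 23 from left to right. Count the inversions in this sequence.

Count, for each position, how many later elements it exceeds:
22 → 11, 14, 19 → 3
11 → none → 0
14 → none → 0
48 → 19, 34, 46, 31, 23 → 5
19 → none → 0
34 → 31, 23 → 2
46 → 31, 23 → 2
31 → 23 → 1
23 → none → 0
Sum: 3 + 0 + 0 + 5 + 0 + 2 + 2 + 1 + 0 = 13

13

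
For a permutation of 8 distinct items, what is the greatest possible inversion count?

A reversed (strictly descending) arrangement makes every pair an inversion, giving C(8, 2) inversions.
C(8, 2) = 8·7/2 = 28

28 inversions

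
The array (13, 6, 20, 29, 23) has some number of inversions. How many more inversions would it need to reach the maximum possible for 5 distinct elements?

Maximum inversions for 5 distinct elements is C(5, 2) = 5·4/2 = 10.
Current inversions — for each element, count later smaller elements:
13: 1
6: 0
20: 0
29: 1
23: 0
Current total: 1 + 0 + 0 + 1 + 0 = 2
Shortfall: 10 − 2 = 8

8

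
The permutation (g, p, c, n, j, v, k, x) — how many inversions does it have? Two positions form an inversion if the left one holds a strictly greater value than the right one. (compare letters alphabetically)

Sweep left to right; for each value list the smaller values that follow it:
g → c → 1
p → c, n, j, k → 4
c → none → 0
n → j, k → 2
j → none → 0
v → k → 1
k → none → 0
x → none → 0
Sum: 1 + 4 + 0 + 2 + 0 + 1 + 0 + 0 = 8

8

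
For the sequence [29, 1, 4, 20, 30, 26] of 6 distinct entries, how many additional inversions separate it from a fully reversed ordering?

10 inversions short

Maximum inversions for 6 distinct elements is C(6, 2) = 6·5/2 = 15.
Current inversions — for each element, count later smaller elements:
29: 4
1: 0
4: 0
20: 0
30: 1
26: 0
Current total: 4 + 0 + 0 + 0 + 1 + 0 = 5
Shortfall: 15 − 5 = 10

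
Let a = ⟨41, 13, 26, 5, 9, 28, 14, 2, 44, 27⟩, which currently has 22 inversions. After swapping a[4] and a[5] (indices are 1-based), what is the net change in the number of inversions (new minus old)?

+1

Positions 4 and 5 hold 5 and 9; after swapping, the array is [41, 13, 26, 9, 5, 28, 14, 2, 44, 27].
Sweep left to right; for each value list the smaller values that follow it:
41 → 13, 26, 9, 5, 28, 14, 2, 27 → 8
13 → 9, 5, 2 → 3
26 → 9, 5, 14, 2 → 4
9 → 5, 2 → 2
5 → 2 → 1
28 → 14, 2, 27 → 3
14 → 2 → 1
2 → none → 0
44 → 27 → 1
27 → none → 0
Sum: 8 + 3 + 4 + 2 + 1 + 3 + 1 + 0 + 1 + 0 = 23
Change: 23 − 22 = +1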